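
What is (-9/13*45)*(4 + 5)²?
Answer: -32805/13 ≈ -2523.5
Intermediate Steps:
(-9/13*45)*(4 + 5)² = (-9*1/13*45)*9² = -9/13*45*81 = -405/13*81 = -32805/13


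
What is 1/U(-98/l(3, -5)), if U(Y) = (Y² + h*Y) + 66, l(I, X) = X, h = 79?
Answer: 25/49964 ≈ 0.00050036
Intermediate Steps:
U(Y) = 66 + Y² + 79*Y (U(Y) = (Y² + 79*Y) + 66 = 66 + Y² + 79*Y)
1/U(-98/l(3, -5)) = 1/(66 + (-98/(-5))² + 79*(-98/(-5))) = 1/(66 + (-98*(-⅕))² + 79*(-98*(-⅕))) = 1/(66 + (98/5)² + 79*(98/5)) = 1/(66 + 9604/25 + 7742/5) = 1/(49964/25) = 25/49964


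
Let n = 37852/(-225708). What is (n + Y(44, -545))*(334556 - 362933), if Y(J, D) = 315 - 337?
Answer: 11831856363/18809 ≈ 6.2905e+5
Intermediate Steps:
n = -9463/56427 (n = 37852*(-1/225708) = -9463/56427 ≈ -0.16770)
Y(J, D) = -22
(n + Y(44, -545))*(334556 - 362933) = (-9463/56427 - 22)*(334556 - 362933) = -1250857/56427*(-28377) = 11831856363/18809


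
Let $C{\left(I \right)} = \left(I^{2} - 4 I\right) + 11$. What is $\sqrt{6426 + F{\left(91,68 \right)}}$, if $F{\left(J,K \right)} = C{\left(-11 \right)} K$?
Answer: $\sqrt{18394} \approx 135.62$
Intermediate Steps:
$C{\left(I \right)} = 11 + I^{2} - 4 I$
$F{\left(J,K \right)} = 176 K$ ($F{\left(J,K \right)} = \left(11 + \left(-11\right)^{2} - -44\right) K = \left(11 + 121 + 44\right) K = 176 K$)
$\sqrt{6426 + F{\left(91,68 \right)}} = \sqrt{6426 + 176 \cdot 68} = \sqrt{6426 + 11968} = \sqrt{18394}$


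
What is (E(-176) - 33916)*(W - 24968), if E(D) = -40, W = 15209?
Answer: 331376604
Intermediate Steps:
(E(-176) - 33916)*(W - 24968) = (-40 - 33916)*(15209 - 24968) = -33956*(-9759) = 331376604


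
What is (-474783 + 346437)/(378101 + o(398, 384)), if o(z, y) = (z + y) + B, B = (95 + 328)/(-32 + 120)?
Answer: -11294448/33342127 ≈ -0.33874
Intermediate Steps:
B = 423/88 ≈ 4.8068
o(z, y) = 423/88 + y + z (o(z, y) = (z + y) + 423/88 = (y + z) + 423/88 = 423/88 + y + z)
(-474783 + 346437)/(378101 + o(398, 384)) = (-474783 + 346437)/(378101 + (423/88 + 384 + 398)) = -128346/(378101 + 69239/88) = -128346/33342127/88 = -128346*88/33342127 = -11294448/33342127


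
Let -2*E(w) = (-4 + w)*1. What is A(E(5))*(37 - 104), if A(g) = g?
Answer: 67/2 ≈ 33.500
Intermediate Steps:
E(w) = 2 - w/2 (E(w) = -(-4 + w)/2 = 2 - w/2)
A(E(5))*(37 - 104) = (2 - 1/2*5)*(37 - 104) = (2 - 5/2)*(-67) = -1/2*(-67) = 67/2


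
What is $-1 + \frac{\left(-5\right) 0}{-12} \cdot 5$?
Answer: $-1$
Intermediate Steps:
$-1 + \frac{\left(-5\right) 0}{-12} \cdot 5 = -1 + 0 \left(- \frac{1}{12}\right) 5 = -1 + 0 \cdot 5 = -1 + 0 = -1$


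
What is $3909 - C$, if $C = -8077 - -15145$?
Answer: $-3159$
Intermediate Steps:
$C = 7068$ ($C = -8077 + 15145 = 7068$)
$3909 - C = 3909 - 7068 = -3159$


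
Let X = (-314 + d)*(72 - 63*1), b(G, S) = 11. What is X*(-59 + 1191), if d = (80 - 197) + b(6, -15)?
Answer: -4278960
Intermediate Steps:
d = -106 (d = (80 - 197) + 11 = -117 + 11 = -106)
X = -3780 (X = (-314 - 106)*(72 - 63*1) = -420*(72 - 63) = -420*9 = -3780)
X*(-59 + 1191) = -3780*(-59 + 1191) = -3780*1132 = -4278960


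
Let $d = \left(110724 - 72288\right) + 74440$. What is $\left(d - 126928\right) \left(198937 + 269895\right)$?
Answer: $-6588027264$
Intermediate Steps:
$d = 112876$ ($d = 38436 + 74440 = 112876$)
$\left(d - 126928\right) \left(198937 + 269895\right) = \left(112876 - 126928\right) \left(198937 + 269895\right) = \left(-14052\right) 468832 = -6588027264$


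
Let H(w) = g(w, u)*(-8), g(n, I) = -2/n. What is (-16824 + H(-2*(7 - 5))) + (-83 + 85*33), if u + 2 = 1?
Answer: -14106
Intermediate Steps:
u = -1 (u = -2 + 1 = -1)
H(w) = 16/w (H(w) = -2/w*(-8) = 16/w)
(-16824 + H(-2*(7 - 5))) + (-83 + 85*33) = (-16824 + 16/((-2*(7 - 5)))) + (-83 + 85*33) = (-16824 + 16/((-2*2))) + (-83 + 2805) = (-16824 + 16/(-4)) + 2722 = (-16824 + 16*(-¼)) + 2722 = (-16824 - 4) + 2722 = -16828 + 2722 = -14106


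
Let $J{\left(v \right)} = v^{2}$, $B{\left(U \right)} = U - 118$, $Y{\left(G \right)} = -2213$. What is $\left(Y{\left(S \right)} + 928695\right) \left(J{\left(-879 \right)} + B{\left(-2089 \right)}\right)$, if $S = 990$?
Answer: $713793233188$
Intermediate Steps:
$B{\left(U \right)} = -118 + U$ ($B{\left(U \right)} = U - 118 = -118 + U$)
$\left(Y{\left(S \right)} + 928695\right) \left(J{\left(-879 \right)} + B{\left(-2089 \right)}\right) = \left(-2213 + 928695\right) \left(\left(-879\right)^{2} - 2207\right) = 926482 \left(772641 - 2207\right) = 926482 \cdot 770434 = 713793233188$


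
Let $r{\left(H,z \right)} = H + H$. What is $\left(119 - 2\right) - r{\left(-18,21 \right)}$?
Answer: $153$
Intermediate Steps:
$r{\left(H,z \right)} = 2 H$
$\left(119 - 2\right) - r{\left(-18,21 \right)} = \left(119 - 2\right) - 2 \left(-18\right) = \left(119 - 2\right) - -36 = 117 + 36 = 153$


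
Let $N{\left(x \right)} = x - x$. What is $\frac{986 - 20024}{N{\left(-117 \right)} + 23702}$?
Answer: $- \frac{9519}{11851} \approx -0.80322$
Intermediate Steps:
$N{\left(x \right)} = 0$
$\frac{986 - 20024}{N{\left(-117 \right)} + 23702} = \frac{986 - 20024}{0 + 23702} = - \frac{19038}{23702} = \left(-19038\right) \frac{1}{23702} = - \frac{9519}{11851}$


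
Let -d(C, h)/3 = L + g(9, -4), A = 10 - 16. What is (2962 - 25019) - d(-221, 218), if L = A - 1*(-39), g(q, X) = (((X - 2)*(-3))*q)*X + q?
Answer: -23875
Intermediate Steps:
A = -6
g(q, X) = q + X*q*(6 - 3*X) (g(q, X) = (((-2 + X)*(-3))*q)*X + q = ((6 - 3*X)*q)*X + q = (q*(6 - 3*X))*X + q = X*q*(6 - 3*X) + q = q + X*q*(6 - 3*X))
L = 33 (L = -6 - 1*(-39) = -6 + 39 = 33)
d(C, h) = 1818 (d(C, h) = -3*(33 + 9*(1 - 3*(-4)² + 6*(-4))) = -3*(33 + 9*(1 - 3*16 - 24)) = -3*(33 + 9*(1 - 48 - 24)) = -3*(33 + 9*(-71)) = -3*(33 - 639) = -3*(-606) = 1818)
(2962 - 25019) - d(-221, 218) = (2962 - 25019) - 1*1818 = -22057 - 1818 = -23875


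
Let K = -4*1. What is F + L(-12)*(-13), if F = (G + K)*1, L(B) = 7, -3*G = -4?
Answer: -281/3 ≈ -93.667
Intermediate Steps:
G = 4/3 (G = -⅓*(-4) = 4/3 ≈ 1.3333)
K = -4
F = -8/3 (F = (4/3 - 4)*1 = -8/3*1 = -8/3 ≈ -2.6667)
F + L(-12)*(-13) = -8/3 + 7*(-13) = -8/3 - 91 = -281/3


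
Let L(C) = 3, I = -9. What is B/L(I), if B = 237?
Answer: 79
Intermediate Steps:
B/L(I) = 237/3 = 237*(1/3) = 79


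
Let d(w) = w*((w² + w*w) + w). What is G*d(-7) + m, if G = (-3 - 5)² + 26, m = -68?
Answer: -57398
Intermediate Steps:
G = 90 (G = (-8)² + 26 = 64 + 26 = 90)
d(w) = w*(w + 2*w²) (d(w) = w*((w² + w²) + w) = w*(2*w² + w) = w*(w + 2*w²))
G*d(-7) + m = 90*((-7)²*(1 + 2*(-7))) - 68 = 90*(49*(1 - 14)) - 68 = 90*(49*(-13)) - 68 = 90*(-637) - 68 = -57330 - 68 = -57398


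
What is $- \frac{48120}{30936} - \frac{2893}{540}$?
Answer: $- \frac{4811777}{696060} \approx -6.9129$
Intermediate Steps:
$- \frac{48120}{30936} - \frac{2893}{540} = \left(-48120\right) \frac{1}{30936} - \frac{2893}{540} = - \frac{2005}{1289} - \frac{2893}{540} = - \frac{4811777}{696060}$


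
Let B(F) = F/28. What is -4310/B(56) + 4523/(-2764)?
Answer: -5960943/2764 ≈ -2156.6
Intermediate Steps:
B(F) = F/28 (B(F) = F*(1/28) = F/28)
-4310/B(56) + 4523/(-2764) = -4310/((1/28)*56) + 4523/(-2764) = -4310/2 + 4523*(-1/2764) = -4310*½ - 4523/2764 = -2155 - 4523/2764 = -5960943/2764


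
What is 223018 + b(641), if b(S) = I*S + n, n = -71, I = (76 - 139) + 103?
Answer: 248587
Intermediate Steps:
I = 40 (I = -63 + 103 = 40)
b(S) = -71 + 40*S (b(S) = 40*S - 71 = -71 + 40*S)
223018 + b(641) = 223018 + (-71 + 40*641) = 223018 + (-71 + 25640) = 223018 + 25569 = 248587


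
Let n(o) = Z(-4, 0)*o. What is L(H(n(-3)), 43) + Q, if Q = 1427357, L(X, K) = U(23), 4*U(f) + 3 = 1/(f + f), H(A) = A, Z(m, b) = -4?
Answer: 262633551/184 ≈ 1.4274e+6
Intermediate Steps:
n(o) = -4*o
U(f) = -¾ + 1/(8*f) (U(f) = -¾ + 1/(4*(f + f)) = -¾ + 1/(4*((2*f))) = -¾ + (1/(2*f))/4 = -¾ + 1/(8*f))
L(X, K) = -137/184 (L(X, K) = (⅛)*(1 - 6*23)/23 = (⅛)*(1/23)*(1 - 138) = (⅛)*(1/23)*(-137) = -137/184)
L(H(n(-3)), 43) + Q = -137/184 + 1427357 = 262633551/184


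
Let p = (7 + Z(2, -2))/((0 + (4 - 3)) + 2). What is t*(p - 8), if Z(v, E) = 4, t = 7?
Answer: -91/3 ≈ -30.333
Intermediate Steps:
p = 11/3 (p = (7 + 4)/((0 + (4 - 3)) + 2) = 11/((0 + 1) + 2) = 11/(1 + 2) = 11/3 ≈ 3.6667)
t*(p - 8) = 7*(11/3 - 8) = 7*(-13/3) = -91/3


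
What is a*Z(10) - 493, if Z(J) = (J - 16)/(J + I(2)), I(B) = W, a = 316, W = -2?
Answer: -730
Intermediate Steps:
I(B) = -2
Z(J) = (-16 + J)/(-2 + J) (Z(J) = (J - 16)/(J - 2) = (-16 + J)/(-2 + J))
a*Z(10) - 493 = 316*((-16 + 10)/(-2 + 10)) - 493 = 316*(-6/8) - 493 = 316*((⅛)*(-6)) - 493 = 316*(-¾) - 493 = -237 - 493 = -730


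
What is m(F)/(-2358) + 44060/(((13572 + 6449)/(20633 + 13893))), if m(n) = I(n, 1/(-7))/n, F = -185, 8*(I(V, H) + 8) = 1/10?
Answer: 5898665454034509/77633429600 ≈ 75981.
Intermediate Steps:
I(V, H) = -639/80 (I(V, H) = -8 + (⅛)/10 = -8 + (⅛)*(⅒) = -8 + 1/80 = -639/80)
m(n) = -639/(80*n)
m(F)/(-2358) + 44060/(((13572 + 6449)/(20633 + 13893))) = -639/80/(-185)/(-2358) + 44060/(((13572 + 6449)/(20633 + 13893))) = -639/80*(-1/185)*(-1/2358) + 44060/((20021/34526)) = (639/14800)*(-1/2358) + 44060/((20021*(1/34526))) = -71/3877600 + 44060/(20021/34526) = -71/3877600 + 44060*(34526/20021) = -71/3877600 + 1521215560/20021 = 5898665454034509/77633429600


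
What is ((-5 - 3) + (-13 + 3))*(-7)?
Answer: 126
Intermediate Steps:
((-5 - 3) + (-13 + 3))*(-7) = (-8 - 10)*(-7) = -18*(-7) = 126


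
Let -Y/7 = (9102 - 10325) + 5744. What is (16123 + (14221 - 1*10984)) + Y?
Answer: -12287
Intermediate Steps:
Y = -31647 (Y = -7*((9102 - 10325) + 5744) = -7*(-1223 + 5744) = -7*4521 = -31647)
(16123 + (14221 - 1*10984)) + Y = (16123 + (14221 - 1*10984)) - 31647 = (16123 + (14221 - 10984)) - 31647 = (16123 + 3237) - 31647 = 19360 - 31647 = -12287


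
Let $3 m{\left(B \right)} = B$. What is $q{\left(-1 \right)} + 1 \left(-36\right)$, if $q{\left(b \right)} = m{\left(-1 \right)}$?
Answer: $- \frac{109}{3} \approx -36.333$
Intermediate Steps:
$m{\left(B \right)} = \frac{B}{3}$
$q{\left(b \right)} = - \frac{1}{3}$ ($q{\left(b \right)} = \frac{1}{3} \left(-1\right) = - \frac{1}{3}$)
$q{\left(-1 \right)} + 1 \left(-36\right) = - \frac{1}{3} + 1 \left(-36\right) = - \frac{1}{3} - 36 = - \frac{109}{3}$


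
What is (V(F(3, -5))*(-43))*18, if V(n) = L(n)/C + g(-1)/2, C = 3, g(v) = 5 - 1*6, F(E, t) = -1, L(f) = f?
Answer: 645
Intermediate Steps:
g(v) = -1 (g(v) = 5 - 6 = -1)
V(n) = -½ + n/3 (V(n) = n/3 - 1/2 = n*(⅓) - 1*½ = n/3 - ½ = -½ + n/3)
(V(F(3, -5))*(-43))*18 = ((-½ + (⅓)*(-1))*(-43))*18 = ((-½ - ⅓)*(-43))*18 = -⅚*(-43)*18 = (215/6)*18 = 645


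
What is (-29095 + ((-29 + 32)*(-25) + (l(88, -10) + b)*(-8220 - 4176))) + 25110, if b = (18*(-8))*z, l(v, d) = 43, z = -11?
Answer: -20172352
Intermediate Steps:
b = 1584 (b = (18*(-8))*(-11) = -144*(-11) = 1584)
(-29095 + ((-29 + 32)*(-25) + (l(88, -10) + b)*(-8220 - 4176))) + 25110 = (-29095 + ((-29 + 32)*(-25) + (43 + 1584)*(-8220 - 4176))) + 25110 = (-29095 + (3*(-25) + 1627*(-12396))) + 25110 = (-29095 + (-75 - 20168292)) + 25110 = (-29095 - 20168367) + 25110 = -20197462 + 25110 = -20172352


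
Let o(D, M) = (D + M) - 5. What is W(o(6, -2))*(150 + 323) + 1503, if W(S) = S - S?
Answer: 1503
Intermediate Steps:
o(D, M) = -5 + D + M
W(S) = 0
W(o(6, -2))*(150 + 323) + 1503 = 0*(150 + 323) + 1503 = 0*473 + 1503 = 0 + 1503 = 1503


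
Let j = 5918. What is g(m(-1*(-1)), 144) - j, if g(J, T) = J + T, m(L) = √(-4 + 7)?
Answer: -5774 + √3 ≈ -5772.3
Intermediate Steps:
m(L) = √3
g(m(-1*(-1)), 144) - j = (√3 + 144) - 1*5918 = (144 + √3) - 5918 = -5774 + √3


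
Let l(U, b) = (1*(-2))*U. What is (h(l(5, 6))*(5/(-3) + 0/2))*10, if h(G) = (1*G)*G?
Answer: -5000/3 ≈ -1666.7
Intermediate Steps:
l(U, b) = -2*U
h(G) = G² (h(G) = G*G = G²)
(h(l(5, 6))*(5/(-3) + 0/2))*10 = ((-2*5)²*(5/(-3) + 0/2))*10 = ((-10)²*(5*(-⅓) + 0*(½)))*10 = (100*(-5/3 + 0))*10 = (100*(-5/3))*10 = -500/3*10 = -5000/3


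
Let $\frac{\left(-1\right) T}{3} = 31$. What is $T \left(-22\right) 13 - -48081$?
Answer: $74679$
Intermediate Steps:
$T = -93$ ($T = \left(-3\right) 31 = -93$)
$T \left(-22\right) 13 - -48081 = \left(-93\right) \left(-22\right) 13 - -48081 = 2046 \cdot 13 + 48081 = 26598 + 48081 = 74679$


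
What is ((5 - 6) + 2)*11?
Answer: 11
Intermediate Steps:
((5 - 6) + 2)*11 = (-1 + 2)*11 = 1*11 = 11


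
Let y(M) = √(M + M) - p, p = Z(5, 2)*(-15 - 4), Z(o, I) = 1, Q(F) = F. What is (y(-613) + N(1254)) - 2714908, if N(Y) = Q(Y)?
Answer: -2713635 + I*√1226 ≈ -2.7136e+6 + 35.014*I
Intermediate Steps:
p = -19 (p = 1*(-15 - 4) = 1*(-19) = -19)
N(Y) = Y
y(M) = 19 + √2*√M (y(M) = √(M + M) - 1*(-19) = √(2*M) + 19 = √2*√M + 19 = 19 + √2*√M)
(y(-613) + N(1254)) - 2714908 = ((19 + √2*√(-613)) + 1254) - 2714908 = ((19 + √2*(I*√613)) + 1254) - 2714908 = ((19 + I*√1226) + 1254) - 2714908 = (1273 + I*√1226) - 2714908 = -2713635 + I*√1226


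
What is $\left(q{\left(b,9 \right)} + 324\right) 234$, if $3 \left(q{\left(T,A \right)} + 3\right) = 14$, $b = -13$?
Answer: $76206$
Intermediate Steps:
$q{\left(T,A \right)} = \frac{5}{3}$ ($q{\left(T,A \right)} = -3 + \frac{1}{3} \cdot 14 = -3 + \frac{14}{3} = \frac{5}{3}$)
$\left(q{\left(b,9 \right)} + 324\right) 234 = \left(\frac{5}{3} + 324\right) 234 = \frac{977}{3} \cdot 234 = 76206$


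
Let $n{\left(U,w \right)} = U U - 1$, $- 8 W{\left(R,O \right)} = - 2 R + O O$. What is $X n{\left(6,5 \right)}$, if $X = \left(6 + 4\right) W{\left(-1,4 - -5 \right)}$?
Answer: $- \frac{14525}{4} \approx -3631.3$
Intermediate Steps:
$W{\left(R,O \right)} = - \frac{O^{2}}{8} + \frac{R}{4}$ ($W{\left(R,O \right)} = - \frac{- 2 R + O O}{8} = - \frac{- 2 R + O^{2}}{8} = - \frac{O^{2} - 2 R}{8} = - \frac{O^{2}}{8} + \frac{R}{4}$)
$n{\left(U,w \right)} = -1 + U^{2}$ ($n{\left(U,w \right)} = U^{2} - 1 = -1 + U^{2}$)
$X = - \frac{415}{4}$ ($X = \left(6 + 4\right) \left(- \frac{\left(4 - -5\right)^{2}}{8} + \frac{1}{4} \left(-1\right)\right) = 10 \left(- \frac{\left(4 + 5\right)^{2}}{8} - \frac{1}{4}\right) = 10 \left(- \frac{9^{2}}{8} - \frac{1}{4}\right) = 10 \left(\left(- \frac{1}{8}\right) 81 - \frac{1}{4}\right) = 10 \left(- \frac{81}{8} - \frac{1}{4}\right) = 10 \left(- \frac{83}{8}\right) = - \frac{415}{4} \approx -103.75$)
$X n{\left(6,5 \right)} = - \frac{415 \left(-1 + 6^{2}\right)}{4} = - \frac{415 \left(-1 + 36\right)}{4} = \left(- \frac{415}{4}\right) 35 = - \frac{14525}{4}$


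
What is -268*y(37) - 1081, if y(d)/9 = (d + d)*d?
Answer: -6605137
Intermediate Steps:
y(d) = 18*d² (y(d) = 9*((d + d)*d) = 9*((2*d)*d) = 9*(2*d²) = 18*d²)
-268*y(37) - 1081 = -4824*37² - 1081 = -4824*1369 - 1081 = -268*24642 - 1081 = -6604056 - 1081 = -6605137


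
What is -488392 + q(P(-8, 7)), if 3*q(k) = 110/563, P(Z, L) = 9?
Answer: -824893978/1689 ≈ -4.8839e+5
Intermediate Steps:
q(k) = 110/1689 (q(k) = (110/563)/3 = (110*(1/563))/3 = (⅓)*(110/563) = 110/1689)
-488392 + q(P(-8, 7)) = -488392 + 110/1689 = -824893978/1689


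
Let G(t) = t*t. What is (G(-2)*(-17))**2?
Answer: 4624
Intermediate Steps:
G(t) = t**2
(G(-2)*(-17))**2 = ((-2)**2*(-17))**2 = (4*(-17))**2 = (-68)**2 = 4624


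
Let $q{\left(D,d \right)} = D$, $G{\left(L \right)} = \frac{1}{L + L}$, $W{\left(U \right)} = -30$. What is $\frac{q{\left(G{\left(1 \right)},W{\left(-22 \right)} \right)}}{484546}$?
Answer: $\frac{1}{969092} \approx 1.0319 \cdot 10^{-6}$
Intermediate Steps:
$G{\left(L \right)} = \frac{1}{2 L}$
$\frac{q{\left(G{\left(1 \right)},W{\left(-22 \right)} \right)}}{484546} = \frac{\frac{1}{2} \cdot 1^{-1}}{484546} = \frac{1}{2} \cdot 1 \cdot \frac{1}{484546} = \frac{1}{2} \cdot \frac{1}{484546} = \frac{1}{969092}$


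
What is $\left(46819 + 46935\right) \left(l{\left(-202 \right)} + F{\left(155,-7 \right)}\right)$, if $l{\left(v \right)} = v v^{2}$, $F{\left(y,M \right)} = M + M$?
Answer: $-772760032188$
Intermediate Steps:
$F{\left(y,M \right)} = 2 M$
$l{\left(v \right)} = v^{3}$
$\left(46819 + 46935\right) \left(l{\left(-202 \right)} + F{\left(155,-7 \right)}\right) = \left(46819 + 46935\right) \left(\left(-202\right)^{3} + 2 \left(-7\right)\right) = 93754 \left(-8242408 - 14\right) = 93754 \left(-8242422\right) = -772760032188$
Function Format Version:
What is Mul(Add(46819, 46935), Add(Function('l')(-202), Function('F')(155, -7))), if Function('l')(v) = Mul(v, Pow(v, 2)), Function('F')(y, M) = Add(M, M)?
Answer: -772760032188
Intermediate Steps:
Function('F')(y, M) = Mul(2, M)
Function('l')(v) = Pow(v, 3)
Mul(Add(46819, 46935), Add(Function('l')(-202), Function('F')(155, -7))) = Mul(Add(46819, 46935), Add(Pow(-202, 3), Mul(2, -7))) = Mul(93754, Add(-8242408, -14)) = Mul(93754, -8242422) = -772760032188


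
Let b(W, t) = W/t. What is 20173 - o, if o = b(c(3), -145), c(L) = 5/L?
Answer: 1755052/87 ≈ 20173.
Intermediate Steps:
o = -1/87 (o = (5/3)/(-145) = (5*(1/3))*(-1/145) = (5/3)*(-1/145) = -1/87 ≈ -0.011494)
20173 - o = 20173 - 1*(-1/87) = 20173 + 1/87 = 1755052/87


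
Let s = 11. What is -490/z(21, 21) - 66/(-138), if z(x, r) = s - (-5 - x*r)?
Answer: -6243/10511 ≈ -0.59395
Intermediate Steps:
z(x, r) = 16 + r*x (z(x, r) = 11 - (-5 - x*r) = 11 - (-5 - r*x) = 11 + (5 + r*x) = 16 + r*x)
-490/z(21, 21) - 66/(-138) = -490/(16 + 21*21) - 66/(-138) = -490/(16 + 441) - 66*(-1/138) = -490/457 + 11/23 = -6243/10511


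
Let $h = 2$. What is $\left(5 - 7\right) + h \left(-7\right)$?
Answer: $-16$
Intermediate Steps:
$\left(5 - 7\right) + h \left(-7\right) = \left(5 - 7\right) + 2 \left(-7\right) = -2 - 14 = -16$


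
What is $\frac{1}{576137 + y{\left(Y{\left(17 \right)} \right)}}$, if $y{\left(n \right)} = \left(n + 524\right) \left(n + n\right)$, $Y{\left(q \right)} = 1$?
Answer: $\frac{1}{577187} \approx 1.7325 \cdot 10^{-6}$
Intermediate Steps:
$y{\left(n \right)} = 2 n \left(524 + n\right)$ ($y{\left(n \right)} = \left(524 + n\right) 2 n = 2 n \left(524 + n\right)$)
$\frac{1}{576137 + y{\left(Y{\left(17 \right)} \right)}} = \frac{1}{576137 + 2 \cdot 1 \left(524 + 1\right)} = \frac{1}{576137 + 2 \cdot 1 \cdot 525} = \frac{1}{576137 + 1050} = \frac{1}{577187}$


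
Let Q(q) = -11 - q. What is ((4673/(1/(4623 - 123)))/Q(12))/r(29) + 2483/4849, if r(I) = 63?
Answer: -871483749/60053 ≈ -14512.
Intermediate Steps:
((4673/(1/(4623 - 123)))/Q(12))/r(29) + 2483/4849 = ((4673/(1/(4623 - 123)))/(-11 - 1*12))/63 + 2483/4849 = ((4673/(1/4500))/(-11 - 12))*(1/63) + 2483*(1/4849) = ((4673/(1/4500))/(-23))*(1/63) + 191/373 = ((4673*4500)*(-1/23))*(1/63) + 191/373 = (21028500*(-1/23))*(1/63) + 191/373 = -21028500/23*1/63 + 191/373 = -2336500/161 + 191/373 = -871483749/60053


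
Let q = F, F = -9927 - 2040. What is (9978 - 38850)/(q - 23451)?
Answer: 4812/5903 ≈ 0.81518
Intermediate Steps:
F = -11967
q = -11967
(9978 - 38850)/(q - 23451) = (9978 - 38850)/(-11967 - 23451) = -28872/(-35418) = -28872*(-1/35418) = 4812/5903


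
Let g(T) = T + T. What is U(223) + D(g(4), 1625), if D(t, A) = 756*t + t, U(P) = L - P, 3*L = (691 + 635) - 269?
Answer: 18556/3 ≈ 6185.3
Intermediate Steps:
g(T) = 2*T
L = 1057/3 (L = ((691 + 635) - 269)/3 = (1326 - 269)/3 = (1/3)*1057 = 1057/3 ≈ 352.33)
U(P) = 1057/3 - P
D(t, A) = 757*t
U(223) + D(g(4), 1625) = (1057/3 - 1*223) + 757*(2*4) = (1057/3 - 223) + 757*8 = 388/3 + 6056 = 18556/3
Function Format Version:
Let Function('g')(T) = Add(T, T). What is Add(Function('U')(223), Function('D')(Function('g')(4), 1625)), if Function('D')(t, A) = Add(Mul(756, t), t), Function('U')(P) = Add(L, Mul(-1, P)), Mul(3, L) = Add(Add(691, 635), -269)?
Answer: Rational(18556, 3) ≈ 6185.3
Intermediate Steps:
Function('g')(T) = Mul(2, T)
L = Rational(1057, 3) (L = Mul(Rational(1, 3), Add(Add(691, 635), -269)) = Mul(Rational(1, 3), Add(1326, -269)) = Mul(Rational(1, 3), 1057) = Rational(1057, 3) ≈ 352.33)
Function('U')(P) = Add(Rational(1057, 3), Mul(-1, P))
Function('D')(t, A) = Mul(757, t)
Add(Function('U')(223), Function('D')(Function('g')(4), 1625)) = Add(Add(Rational(1057, 3), Mul(-1, 223)), Mul(757, Mul(2, 4))) = Add(Add(Rational(1057, 3), -223), Mul(757, 8)) = Add(Rational(388, 3), 6056) = Rational(18556, 3)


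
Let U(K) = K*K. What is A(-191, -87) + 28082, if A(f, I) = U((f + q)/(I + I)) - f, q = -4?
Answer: 95114597/3364 ≈ 28274.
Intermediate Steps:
U(K) = K²
A(f, I) = -f + (-4 + f)²/(4*I²) (A(f, I) = ((f - 4)/(I + I))² - f = ((-4 + f)/((2*I)))² - f = ((-4 + f)*(1/(2*I)))² - f = ((-4 + f)/(2*I))² - f = (-4 + f)²/(4*I²) - f = -f + (-4 + f)²/(4*I²))
A(-191, -87) + 28082 = (-1*(-191) + (¼)*(-4 - 191)²/(-87)²) + 28082 = (191 + (¼)*(1/7569)*(-195)²) + 28082 = (191 + (¼)*(1/7569)*38025) + 28082 = (191 + 4225/3364) + 28082 = 646749/3364 + 28082 = 95114597/3364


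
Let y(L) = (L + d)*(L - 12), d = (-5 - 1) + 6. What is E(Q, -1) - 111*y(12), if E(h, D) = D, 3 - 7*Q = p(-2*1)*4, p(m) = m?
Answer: -1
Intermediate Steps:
Q = 11/7 (Q = 3/7 - (-2*1)*4/7 = 3/7 - (-2)*4/7 = 3/7 - ⅐*(-8) = 3/7 + 8/7 = 11/7 ≈ 1.5714)
d = 0 (d = -6 + 6 = 0)
y(L) = L*(-12 + L) (y(L) = (L + 0)*(L - 12) = L*(-12 + L))
E(Q, -1) - 111*y(12) = -1 - 1332*(-12 + 12) = -1 - 1332*0 = -1 - 111*0 = -1 + 0 = -1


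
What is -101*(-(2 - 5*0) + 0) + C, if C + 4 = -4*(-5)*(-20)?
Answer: -202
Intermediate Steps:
C = -404 (C = -4 - 4*(-5)*(-20) = -4 + 20*(-20) = -4 - 400 = -404)
-101*(-(2 - 5*0) + 0) + C = -101*(-(2 - 5*0) + 0) - 404 = -101*(-(2 + 0) + 0) - 404 = -101*(-1*2 + 0) - 404 = -101*(-2 + 0) - 404 = -101*(-2) - 404 = 202 - 404 = -202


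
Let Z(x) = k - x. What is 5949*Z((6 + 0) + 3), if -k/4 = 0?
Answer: -53541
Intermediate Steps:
k = 0 (k = -4*0 = 0)
Z(x) = -x (Z(x) = 0 - x = -x)
5949*Z((6 + 0) + 3) = 5949*(-((6 + 0) + 3)) = 5949*(-(6 + 3)) = 5949*(-1*9) = 5949*(-9) = -53541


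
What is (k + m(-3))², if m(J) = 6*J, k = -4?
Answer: 484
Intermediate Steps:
(k + m(-3))² = (-4 + 6*(-3))² = (-4 - 18)² = (-22)² = 484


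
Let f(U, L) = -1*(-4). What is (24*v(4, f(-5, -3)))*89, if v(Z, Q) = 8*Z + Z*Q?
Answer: 102528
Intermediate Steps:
f(U, L) = 4
v(Z, Q) = 8*Z + Q*Z
(24*v(4, f(-5, -3)))*89 = (24*(4*(8 + 4)))*89 = (24*(4*12))*89 = (24*48)*89 = 1152*89 = 102528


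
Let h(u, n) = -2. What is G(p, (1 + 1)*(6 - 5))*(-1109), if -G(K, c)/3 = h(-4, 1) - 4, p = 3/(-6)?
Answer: -19962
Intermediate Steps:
p = -1/2 (p = 3*(-1/6) = -1/2 ≈ -0.50000)
G(K, c) = 18 (G(K, c) = -3*(-2 - 4) = -3*(-6) = 18)
G(p, (1 + 1)*(6 - 5))*(-1109) = 18*(-1109) = -19962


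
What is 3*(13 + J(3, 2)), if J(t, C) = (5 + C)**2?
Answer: 186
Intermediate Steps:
3*(13 + J(3, 2)) = 3*(13 + (5 + 2)**2) = 3*(13 + 7**2) = 3*(13 + 49) = 3*62 = 186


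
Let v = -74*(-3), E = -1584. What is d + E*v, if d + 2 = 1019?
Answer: -350631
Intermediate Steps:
v = 222
d = 1017 (d = -2 + 1019 = 1017)
d + E*v = 1017 - 1584*222 = 1017 - 351648 = -350631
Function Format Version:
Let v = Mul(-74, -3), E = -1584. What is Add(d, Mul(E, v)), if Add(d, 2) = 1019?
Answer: -350631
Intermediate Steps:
v = 222
d = 1017 (d = Add(-2, 1019) = 1017)
Add(d, Mul(E, v)) = Add(1017, Mul(-1584, 222)) = Add(1017, -351648) = -350631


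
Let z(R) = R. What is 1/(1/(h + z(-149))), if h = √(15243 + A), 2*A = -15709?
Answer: -149 + √29554/2 ≈ -63.044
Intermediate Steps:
A = -15709/2 (A = (½)*(-15709) = -15709/2 ≈ -7854.5)
h = √29554/2 (h = √(15243 - 15709/2) = √(14777/2) = √29554/2 ≈ 85.956)
1/(1/(h + z(-149))) = 1/(1/(√29554/2 - 149)) = 1/(1/(-149 + √29554/2)) = -149 + √29554/2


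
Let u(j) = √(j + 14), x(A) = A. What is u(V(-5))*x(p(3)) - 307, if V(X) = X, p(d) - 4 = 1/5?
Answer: -1472/5 ≈ -294.40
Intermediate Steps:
p(d) = 21/5 (p(d) = 4 + 1/5 = 4 + ⅕ = 21/5)
u(j) = √(14 + j)
u(V(-5))*x(p(3)) - 307 = √(14 - 5)*(21/5) - 307 = √9*(21/5) - 307 = 3*(21/5) - 307 = 63/5 - 307 = -1472/5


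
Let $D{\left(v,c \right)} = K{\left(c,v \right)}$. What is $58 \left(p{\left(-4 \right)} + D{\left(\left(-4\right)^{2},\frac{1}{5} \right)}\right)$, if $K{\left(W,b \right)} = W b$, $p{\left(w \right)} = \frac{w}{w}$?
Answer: $\frac{1218}{5} \approx 243.6$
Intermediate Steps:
$p{\left(w \right)} = 1$
$D{\left(v,c \right)} = c v$
$58 \left(p{\left(-4 \right)} + D{\left(\left(-4\right)^{2},\frac{1}{5} \right)}\right) = 58 \left(1 + \frac{\left(-4\right)^{2}}{5}\right) = 58 \left(1 + \frac{1}{5} \cdot 16\right) = 58 \left(1 + \frac{16}{5}\right) = 58 \cdot \frac{21}{5} = \frac{1218}{5}$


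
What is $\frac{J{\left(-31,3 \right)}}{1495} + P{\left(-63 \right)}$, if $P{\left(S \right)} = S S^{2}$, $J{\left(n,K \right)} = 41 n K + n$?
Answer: $- \frac{373824109}{1495} \approx -2.5005 \cdot 10^{5}$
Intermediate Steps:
$J{\left(n,K \right)} = n + 41 K n$ ($J{\left(n,K \right)} = 41 K n + n = n + 41 K n$)
$P{\left(S \right)} = S^{3}$
$\frac{J{\left(-31,3 \right)}}{1495} + P{\left(-63 \right)} = \frac{\left(-31\right) \left(1 + 41 \cdot 3\right)}{1495} + \left(-63\right)^{3} = - 31 \left(1 + 123\right) \frac{1}{1495} - 250047 = \left(-31\right) 124 \cdot \frac{1}{1495} - 250047 = \left(-3844\right) \frac{1}{1495} - 250047 = - \frac{3844}{1495} - 250047 = - \frac{373824109}{1495}$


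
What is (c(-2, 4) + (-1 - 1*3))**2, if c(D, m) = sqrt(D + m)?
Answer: (4 - sqrt(2))**2 ≈ 6.6863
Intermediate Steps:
(c(-2, 4) + (-1 - 1*3))**2 = (sqrt(-2 + 4) + (-1 - 1*3))**2 = (sqrt(2) + (-1 - 3))**2 = (sqrt(2) - 4)**2 = (-4 + sqrt(2))**2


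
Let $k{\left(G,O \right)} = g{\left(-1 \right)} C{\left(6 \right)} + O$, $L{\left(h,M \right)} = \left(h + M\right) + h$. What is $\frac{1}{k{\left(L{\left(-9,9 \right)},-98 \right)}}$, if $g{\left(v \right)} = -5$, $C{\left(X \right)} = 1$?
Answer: $- \frac{1}{103} \approx -0.0097087$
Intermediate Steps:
$L{\left(h,M \right)} = M + 2 h$ ($L{\left(h,M \right)} = \left(M + h\right) + h = M + 2 h$)
$k{\left(G,O \right)} = -5 + O$ ($k{\left(G,O \right)} = \left(-5\right) 1 + O = -5 + O$)
$\frac{1}{k{\left(L{\left(-9,9 \right)},-98 \right)}} = \frac{1}{-5 - 98} = \frac{1}{-103} = - \frac{1}{103}$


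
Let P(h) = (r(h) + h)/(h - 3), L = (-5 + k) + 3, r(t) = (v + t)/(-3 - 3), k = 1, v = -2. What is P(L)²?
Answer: 1/64 ≈ 0.015625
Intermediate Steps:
r(t) = ⅓ - t/6 (r(t) = (-2 + t)/(-3 - 3) = (-2 + t)/(-6) = (-2 + t)*(-⅙) = ⅓ - t/6)
L = -1 (L = (-5 + 1) + 3 = -4 + 3 = -1)
P(h) = (⅓ + 5*h/6)/(-3 + h) (P(h) = ((⅓ - h/6) + h)/(h - 3) = (⅓ + 5*h/6)/(-3 + h))
P(L)² = ((2 + 5*(-1))/(6*(-3 - 1)))² = ((⅙)*(2 - 5)/(-4))² = ((⅙)*(-¼)*(-3))² = (⅛)² = 1/64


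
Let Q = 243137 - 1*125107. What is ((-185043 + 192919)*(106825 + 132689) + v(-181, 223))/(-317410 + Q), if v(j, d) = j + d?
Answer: -314402051/33230 ≈ -9461.4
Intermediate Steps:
Q = 118030 (Q = 243137 - 125107 = 118030)
v(j, d) = d + j
((-185043 + 192919)*(106825 + 132689) + v(-181, 223))/(-317410 + Q) = ((-185043 + 192919)*(106825 + 132689) + (223 - 181))/(-317410 + 118030) = (7876*239514 + 42)/(-199380) = (1886412264 + 42)*(-1/199380) = 1886412306*(-1/199380) = -314402051/33230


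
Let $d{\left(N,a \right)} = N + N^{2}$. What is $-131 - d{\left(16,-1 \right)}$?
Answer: $-403$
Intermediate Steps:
$-131 - d{\left(16,-1 \right)} = -131 - 16 \left(1 + 16\right) = -131 - 16 \cdot 17 = -131 - 272 = -403$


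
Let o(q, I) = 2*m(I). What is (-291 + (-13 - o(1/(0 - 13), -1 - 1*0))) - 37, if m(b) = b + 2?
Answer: -343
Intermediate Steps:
m(b) = 2 + b
o(q, I) = 4 + 2*I (o(q, I) = 2*(2 + I) = 4 + 2*I)
(-291 + (-13 - o(1/(0 - 13), -1 - 1*0))) - 37 = (-291 + (-13 - (4 + 2*(-1 - 1*0)))) - 37 = (-291 + (-13 - (4 + 2*(-1 + 0)))) - 37 = (-291 + (-13 - (4 + 2*(-1)))) - 37 = (-291 + (-13 - (4 - 2))) - 37 = (-291 + (-13 - 1*2)) - 37 = (-291 + (-13 - 2)) - 37 = (-291 - 15) - 37 = -306 - 37 = -343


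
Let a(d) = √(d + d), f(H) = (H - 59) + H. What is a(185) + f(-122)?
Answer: -303 + √370 ≈ -283.76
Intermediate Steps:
f(H) = -59 + 2*H (f(H) = (-59 + H) + H = -59 + 2*H)
a(d) = √2*√d (a(d) = √(2*d) = √2*√d)
a(185) + f(-122) = √2*√185 + (-59 + 2*(-122)) = √370 + (-59 - 244) = √370 - 303 = -303 + √370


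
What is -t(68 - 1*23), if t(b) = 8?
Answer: -8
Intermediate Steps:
-t(68 - 1*23) = -1*8 = -8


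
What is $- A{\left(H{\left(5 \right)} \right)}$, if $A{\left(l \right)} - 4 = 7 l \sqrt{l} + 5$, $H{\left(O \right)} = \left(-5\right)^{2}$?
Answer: $-884$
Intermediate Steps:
$H{\left(O \right)} = 25$
$A{\left(l \right)} = 9 + 7 l^{\frac{3}{2}}$ ($A{\left(l \right)} = 4 + \left(7 l \sqrt{l} + 5\right) = 4 + \left(7 l^{\frac{3}{2}} + 5\right) = 4 + \left(5 + 7 l^{\frac{3}{2}}\right) = 9 + 7 l^{\frac{3}{2}}$)
$- A{\left(H{\left(5 \right)} \right)} = - (9 + 7 \cdot 25^{\frac{3}{2}}) = - (9 + 7 \cdot 125) = - (9 + 875) = \left(-1\right) 884 = -884$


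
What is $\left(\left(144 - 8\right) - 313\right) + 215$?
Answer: $38$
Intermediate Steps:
$\left(\left(144 - 8\right) - 313\right) + 215 = \left(136 - 313\right) + 215 = -177 + 215 = 38$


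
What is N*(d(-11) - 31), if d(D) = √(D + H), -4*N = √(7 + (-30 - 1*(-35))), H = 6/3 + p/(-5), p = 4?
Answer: √3*(155 - 7*I*√5)/10 ≈ 26.847 - 2.7111*I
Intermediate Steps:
H = 6/5 (H = 6/3 + 4/(-5) = 6*(⅓) + 4*(-⅕) = 2 - ⅘ = 6/5 ≈ 1.2000)
N = -√3/2 (N = -√(7 + (-30 - 1*(-35)))/4 = -√(7 + (-30 + 35))/4 = -√(7 + 5)/4 = -√3/2 ≈ -0.86602)
d(D) = √(6/5 + D) (d(D) = √(D + 6/5) = √(6/5 + D))
N*(d(-11) - 31) = (-√3/2)*(√(30 + 25*(-11))/5 - 31) = (-√3/2)*(√(30 - 275)/5 - 31) = (-√3/2)*(√(-245)/5 - 31) = (-√3/2)*((7*I*√5)/5 - 31) = (-√3/2)*(7*I*√5/5 - 31) = (-√3/2)*(-31 + 7*I*√5/5) = -√3*(-31 + 7*I*√5/5)/2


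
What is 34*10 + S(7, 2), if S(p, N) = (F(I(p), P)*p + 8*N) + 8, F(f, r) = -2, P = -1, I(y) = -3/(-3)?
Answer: 350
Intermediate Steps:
I(y) = 1 (I(y) = -3*(-⅓) = 1)
S(p, N) = 8 - 2*p + 8*N (S(p, N) = (-2*p + 8*N) + 8 = 8 - 2*p + 8*N)
34*10 + S(7, 2) = 34*10 + (8 - 2*7 + 8*2) = 340 + (8 - 14 + 16) = 340 + 10 = 350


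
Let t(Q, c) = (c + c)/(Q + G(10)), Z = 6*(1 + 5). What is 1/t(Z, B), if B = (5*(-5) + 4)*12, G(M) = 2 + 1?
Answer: -13/168 ≈ -0.077381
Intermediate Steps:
Z = 36 (Z = 6*6 = 36)
G(M) = 3
B = -252 (B = (-25 + 4)*12 = -21*12 = -252)
t(Q, c) = 2*c/(3 + Q) (t(Q, c) = (c + c)/(Q + 3) = (2*c)/(3 + Q) = 2*c/(3 + Q))
1/t(Z, B) = 1/(2*(-252)/(3 + 36)) = 1/(2*(-252)/39) = 1/(2*(-252)*(1/39)) = 1/(-168/13) = -13/168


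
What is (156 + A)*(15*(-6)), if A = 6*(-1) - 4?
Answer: -13140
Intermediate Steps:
A = -10 (A = -6 - 4 = -10)
(156 + A)*(15*(-6)) = (156 - 10)*(15*(-6)) = 146*(-90) = -13140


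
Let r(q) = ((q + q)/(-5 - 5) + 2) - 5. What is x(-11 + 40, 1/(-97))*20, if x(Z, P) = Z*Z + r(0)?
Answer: 16760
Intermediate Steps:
r(q) = -3 - q/5 (r(q) = ((2*q)/(-10) + 2) - 5 = ((2*q)*(-1/10) + 2) - 5 = (-q/5 + 2) - 5 = (2 - q/5) - 5 = -3 - q/5)
x(Z, P) = -3 + Z**2 (x(Z, P) = Z*Z + (-3 - 1/5*0) = Z**2 + (-3 + 0) = Z**2 - 3 = -3 + Z**2)
x(-11 + 40, 1/(-97))*20 = (-3 + (-11 + 40)**2)*20 = (-3 + 29**2)*20 = (-3 + 841)*20 = 838*20 = 16760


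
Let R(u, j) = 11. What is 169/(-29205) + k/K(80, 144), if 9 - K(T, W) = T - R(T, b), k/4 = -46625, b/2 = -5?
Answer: 90778706/29205 ≈ 3108.3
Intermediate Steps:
b = -10 (b = 2*(-5) = -10)
k = -186500 (k = 4*(-46625) = -186500)
K(T, W) = 20 - T (K(T, W) = 9 - (T - 1*11) = 9 - (T - 11) = 9 - (-11 + T) = 9 + (11 - T) = 20 - T)
169/(-29205) + k/K(80, 144) = 169/(-29205) - 186500/(20 - 1*80) = 169*(-1/29205) - 186500/(20 - 80) = -169/29205 - 186500/(-60) = -169/29205 - 186500*(-1/60) = -169/29205 + 9325/3 = 90778706/29205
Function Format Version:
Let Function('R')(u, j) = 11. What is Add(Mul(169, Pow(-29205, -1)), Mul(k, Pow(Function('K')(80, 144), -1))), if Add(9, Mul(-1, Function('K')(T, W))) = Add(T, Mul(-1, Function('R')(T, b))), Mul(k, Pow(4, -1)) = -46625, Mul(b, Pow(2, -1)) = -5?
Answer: Rational(90778706, 29205) ≈ 3108.3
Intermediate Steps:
b = -10 (b = Mul(2, -5) = -10)
k = -186500 (k = Mul(4, -46625) = -186500)
Function('K')(T, W) = Add(20, Mul(-1, T)) (Function('K')(T, W) = Add(9, Mul(-1, Add(T, Mul(-1, 11)))) = Add(9, Mul(-1, Add(T, -11))) = Add(9, Mul(-1, Add(-11, T))) = Add(9, Add(11, Mul(-1, T))) = Add(20, Mul(-1, T)))
Add(Mul(169, Pow(-29205, -1)), Mul(k, Pow(Function('K')(80, 144), -1))) = Add(Mul(169, Pow(-29205, -1)), Mul(-186500, Pow(Add(20, Mul(-1, 80)), -1))) = Add(Mul(169, Rational(-1, 29205)), Mul(-186500, Pow(Add(20, -80), -1))) = Add(Rational(-169, 29205), Mul(-186500, Pow(-60, -1))) = Add(Rational(-169, 29205), Mul(-186500, Rational(-1, 60))) = Add(Rational(-169, 29205), Rational(9325, 3)) = Rational(90778706, 29205)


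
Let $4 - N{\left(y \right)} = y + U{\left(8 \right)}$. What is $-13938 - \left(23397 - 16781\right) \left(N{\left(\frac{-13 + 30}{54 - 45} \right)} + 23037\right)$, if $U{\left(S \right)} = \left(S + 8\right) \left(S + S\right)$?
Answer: $- \frac{1356723010}{9} \approx -1.5075 \cdot 10^{8}$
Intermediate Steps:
$U{\left(S \right)} = 2 S \left(8 + S\right)$ ($U{\left(S \right)} = \left(8 + S\right) 2 S = 2 S \left(8 + S\right)$)
$N{\left(y \right)} = -252 - y$ ($N{\left(y \right)} = 4 - \left(y + 2 \cdot 8 \left(8 + 8\right)\right) = 4 - \left(y + 2 \cdot 8 \cdot 16\right) = 4 - \left(y + 256\right) = 4 - \left(256 + y\right) = -252 - y$)
$-13938 - \left(23397 - 16781\right) \left(N{\left(\frac{-13 + 30}{54 - 45} \right)} + 23037\right) = -13938 - \left(23397 - 16781\right) \left(\left(-252 - \frac{-13 + 30}{54 - 45}\right) + 23037\right) = -13938 - 6616 \left(\left(-252 - \frac{17}{9}\right) + 23037\right) = -13938 - 6616 \left(- \frac{2285}{9} + 23037\right) = -13938 - 6616 \cdot \frac{205048}{9} = -13938 - \frac{1356597568}{9} = - \frac{1356723010}{9}$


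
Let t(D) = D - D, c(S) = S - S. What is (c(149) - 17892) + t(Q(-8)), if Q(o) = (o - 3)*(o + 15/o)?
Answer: -17892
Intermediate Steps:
c(S) = 0
Q(o) = (-3 + o)*(o + 15/o)
t(D) = 0
(c(149) - 17892) + t(Q(-8)) = (0 - 17892) + 0 = -17892 + 0 = -17892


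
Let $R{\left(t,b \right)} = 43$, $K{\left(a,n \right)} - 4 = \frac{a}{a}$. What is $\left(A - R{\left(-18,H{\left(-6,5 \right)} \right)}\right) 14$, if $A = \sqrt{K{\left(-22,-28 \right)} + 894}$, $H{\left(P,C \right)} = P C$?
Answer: $-602 + 14 \sqrt{899} \approx -182.23$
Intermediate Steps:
$K{\left(a,n \right)} = 5$ ($K{\left(a,n \right)} = 4 + \frac{a}{a} = 4 + 1 = 5$)
$H{\left(P,C \right)} = C P$
$A = \sqrt{899}$ ($A = \sqrt{5 + 894} = \sqrt{899} \approx 29.983$)
$\left(A - R{\left(-18,H{\left(-6,5 \right)} \right)}\right) 14 = \left(\sqrt{899} - 43\right) 14 = \left(-43 + \sqrt{899}\right) 14 = -602 + 14 \sqrt{899}$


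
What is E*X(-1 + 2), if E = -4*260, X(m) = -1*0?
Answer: 0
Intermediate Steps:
X(m) = 0
E = -1040
E*X(-1 + 2) = -1040*0 = 0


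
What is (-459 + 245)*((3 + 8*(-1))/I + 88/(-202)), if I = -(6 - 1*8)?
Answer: 63451/101 ≈ 628.23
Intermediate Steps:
I = 2 (I = -(6 - 8) = -1*(-2) = 2)
(-459 + 245)*((3 + 8*(-1))/I + 88/(-202)) = (-459 + 245)*((3 + 8*(-1))/2 + 88/(-202)) = -214*((3 - 8)*(1/2) + 88*(-1/202)) = -214*(-5*1/2 - 44/101) = -214*(-5/2 - 44/101) = -214*(-593/202) = 63451/101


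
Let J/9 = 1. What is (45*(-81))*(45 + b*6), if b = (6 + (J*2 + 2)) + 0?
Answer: -732645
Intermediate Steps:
J = 9 (J = 9*1 = 9)
b = 26 (b = (6 + (9*2 + 2)) + 0 = (6 + (18 + 2)) + 0 = (6 + 20) + 0 = 26 + 0 = 26)
(45*(-81))*(45 + b*6) = (45*(-81))*(45 + 26*6) = -3645*(45 + 156) = -3645*201 = -732645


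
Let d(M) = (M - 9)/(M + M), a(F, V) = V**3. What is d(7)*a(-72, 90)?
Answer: -729000/7 ≈ -1.0414e+5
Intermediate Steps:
d(M) = (-9 + M)/(2*M) (d(M) = (-9 + M)/((2*M)) = (-9 + M)*(1/(2*M)) = (-9 + M)/(2*M))
d(7)*a(-72, 90) = ((1/2)*(-9 + 7)/7)*90**3 = ((1/2)*(1/7)*(-2))*729000 = -1/7*729000 = -729000/7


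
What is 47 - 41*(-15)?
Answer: 662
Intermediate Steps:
47 - 41*(-15) = 47 + 615 = 662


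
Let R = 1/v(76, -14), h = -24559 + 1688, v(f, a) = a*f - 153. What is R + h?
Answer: -27834008/1217 ≈ -22871.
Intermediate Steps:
v(f, a) = -153 + a*f
h = -22871
R = -1/1217 (R = 1/(-153 - 14*76) = 1/(-153 - 1064) = 1/(-1217) = -1/1217 ≈ -0.00082169)
R + h = -1/1217 - 22871 = -27834008/1217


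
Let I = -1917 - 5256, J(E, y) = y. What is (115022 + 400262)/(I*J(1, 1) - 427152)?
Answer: -515284/434325 ≈ -1.1864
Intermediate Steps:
I = -7173
(115022 + 400262)/(I*J(1, 1) - 427152) = (115022 + 400262)/(-7173*1 - 427152) = 515284/(-7173 - 427152) = 515284/(-434325) = 515284*(-1/434325) = -515284/434325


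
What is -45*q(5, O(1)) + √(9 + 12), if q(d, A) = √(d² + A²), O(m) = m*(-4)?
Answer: √21 - 45*√41 ≈ -283.56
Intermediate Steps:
O(m) = -4*m
q(d, A) = √(A² + d²)
-45*q(5, O(1)) + √(9 + 12) = -45*√((-4*1)² + 5²) + √(9 + 12) = -45*√((-4)² + 25) + √21 = -45*√(16 + 25) + √21 = -45*√41 + √21 = √21 - 45*√41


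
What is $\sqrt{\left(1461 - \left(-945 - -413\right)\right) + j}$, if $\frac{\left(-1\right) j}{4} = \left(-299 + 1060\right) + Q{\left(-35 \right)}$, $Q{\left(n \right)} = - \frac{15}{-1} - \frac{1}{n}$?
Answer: $\frac{3 i \sqrt{151235}}{35} \approx 33.333 i$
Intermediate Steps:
$Q{\left(n \right)} = 15 - \frac{1}{n}$ ($Q{\left(n \right)} = \left(-15\right) \left(-1\right) - \frac{1}{n} = 15 - \frac{1}{n}$)
$j = - \frac{108644}{35}$ ($j = - 4 \left(\left(-299 + 1060\right) + \left(15 - \frac{1}{-35}\right)\right) = - 4 \left(761 + \left(15 - - \frac{1}{35}\right)\right) = - 4 \left(761 + \left(15 + \frac{1}{35}\right)\right) = - 4 \left(761 + \frac{526}{35}\right) = \left(-4\right) \frac{27161}{35} = - \frac{108644}{35} \approx -3104.1$)
$\sqrt{\left(1461 - \left(-945 - -413\right)\right) + j} = \sqrt{\left(1461 - \left(-945 - -413\right)\right) - \frac{108644}{35}} = \sqrt{\left(1461 - \left(-945 + 413\right)\right) - \frac{108644}{35}} = \sqrt{\left(1461 - -532\right) - \frac{108644}{35}} = \sqrt{\left(1461 + 532\right) - \frac{108644}{35}} = \sqrt{1993 - \frac{108644}{35}} = \sqrt{- \frac{38889}{35}} = \frac{3 i \sqrt{151235}}{35}$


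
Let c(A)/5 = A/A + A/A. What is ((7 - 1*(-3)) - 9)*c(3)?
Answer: 10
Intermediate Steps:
c(A) = 10 (c(A) = 5*(A/A + A/A) = 5*(1 + 1) = 5*2 = 10)
((7 - 1*(-3)) - 9)*c(3) = ((7 - 1*(-3)) - 9)*10 = ((7 + 3) - 9)*10 = (10 - 9)*10 = 1*10 = 10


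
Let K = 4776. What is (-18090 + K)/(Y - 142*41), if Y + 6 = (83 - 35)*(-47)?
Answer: 6657/4042 ≈ 1.6470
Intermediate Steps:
Y = -2262 (Y = -6 + (83 - 35)*(-47) = -6 + 48*(-47) = -6 - 2256 = -2262)
(-18090 + K)/(Y - 142*41) = (-18090 + 4776)/(-2262 - 142*41) = -13314/(-2262 - 5822) = -13314/(-8084) = -13314*(-1/8084) = 6657/4042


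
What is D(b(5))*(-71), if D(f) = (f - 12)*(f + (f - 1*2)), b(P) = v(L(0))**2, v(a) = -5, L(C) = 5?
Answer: -44304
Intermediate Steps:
b(P) = 25 (b(P) = (-5)**2 = 25)
D(f) = (-12 + f)*(-2 + 2*f) (D(f) = (-12 + f)*(f + (f - 2)) = (-12 + f)*(f + (-2 + f)) = (-12 + f)*(-2 + 2*f))
D(b(5))*(-71) = (24 - 26*25 + 2*25**2)*(-71) = (24 - 650 + 2*625)*(-71) = (24 - 650 + 1250)*(-71) = 624*(-71) = -44304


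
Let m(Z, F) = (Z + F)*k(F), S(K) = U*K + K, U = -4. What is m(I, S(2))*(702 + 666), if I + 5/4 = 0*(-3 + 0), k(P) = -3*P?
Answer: -178524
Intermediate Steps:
S(K) = -3*K (S(K) = -4*K + K = -3*K)
I = -5/4 (I = -5/4 + 0*(-3 + 0) = -5/4 + 0*(-3) = -5/4 + 0 = -5/4 ≈ -1.2500)
m(Z, F) = -3*F*(F + Z) (m(Z, F) = (Z + F)*(-3*F) = (F + Z)*(-3*F) = -3*F*(F + Z))
m(I, S(2))*(702 + 666) = (-3*(-3*2)*(-3*2 - 5/4))*(702 + 666) = -3*(-6)*(-6 - 5/4)*1368 = -3*(-6)*(-29/4)*1368 = -261/2*1368 = -178524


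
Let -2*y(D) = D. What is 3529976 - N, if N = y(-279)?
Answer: 7059673/2 ≈ 3.5298e+6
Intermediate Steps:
y(D) = -D/2
N = 279/2 (N = -1/2*(-279) = 279/2 ≈ 139.50)
3529976 - N = 3529976 - 1*279/2 = 3529976 - 279/2 = 7059673/2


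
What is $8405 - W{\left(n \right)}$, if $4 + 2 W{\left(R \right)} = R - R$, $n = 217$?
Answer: $8407$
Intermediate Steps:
$W{\left(R \right)} = -2$ ($W{\left(R \right)} = -2 + \frac{R - R}{2} = -2 + \frac{1}{2} \cdot 0 = -2 + 0 = -2$)
$8405 - W{\left(n \right)} = 8405 - -2 = 8405 + 2 = 8407$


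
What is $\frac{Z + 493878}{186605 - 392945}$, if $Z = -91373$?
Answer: $- \frac{80501}{41268} \approx -1.9507$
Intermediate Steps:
$\frac{Z + 493878}{186605 - 392945} = \frac{-91373 + 493878}{186605 - 392945} = \frac{402505}{-206340} = 402505 \left(- \frac{1}{206340}\right) = - \frac{80501}{41268}$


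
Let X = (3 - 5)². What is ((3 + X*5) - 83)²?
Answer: 3600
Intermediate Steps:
X = 4 (X = (-2)² = 4)
((3 + X*5) - 83)² = ((3 + 4*5) - 83)² = ((3 + 20) - 83)² = (23 - 83)² = (-60)² = 3600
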